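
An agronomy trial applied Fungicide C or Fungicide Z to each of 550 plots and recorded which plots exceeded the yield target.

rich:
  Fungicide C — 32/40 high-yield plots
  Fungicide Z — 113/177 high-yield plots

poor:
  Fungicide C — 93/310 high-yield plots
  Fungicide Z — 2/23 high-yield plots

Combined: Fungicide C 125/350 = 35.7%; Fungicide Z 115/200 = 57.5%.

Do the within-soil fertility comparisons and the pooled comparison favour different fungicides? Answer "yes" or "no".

Within each soil fertility level (rich 80.0% vs 63.8%; poor 30.0% vs 8.7%), Fungicide C has the higher rate every time. Pooled: 35.7% vs 57.5% — Fungicide Z has the higher rate overall. The two comparisons disagree.

yes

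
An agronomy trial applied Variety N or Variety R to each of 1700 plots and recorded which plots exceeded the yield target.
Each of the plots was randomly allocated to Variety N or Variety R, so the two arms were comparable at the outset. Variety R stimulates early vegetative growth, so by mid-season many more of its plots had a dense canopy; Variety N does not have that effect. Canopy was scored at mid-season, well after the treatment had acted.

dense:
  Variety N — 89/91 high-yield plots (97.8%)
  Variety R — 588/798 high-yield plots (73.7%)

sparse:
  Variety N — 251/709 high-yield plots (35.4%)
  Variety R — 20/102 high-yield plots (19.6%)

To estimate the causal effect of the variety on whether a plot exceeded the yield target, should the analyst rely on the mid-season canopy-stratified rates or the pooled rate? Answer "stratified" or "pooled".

pooled

The stratified and pooled comparisons disagree (Variety N wins within each mid-season canopy; Variety R wins overall), so the answer turns on the causal role of mid-season canopy.
Mid-season canopy is recorded after the variety and is itself shifted by it — it sits on the causal path from variety to outcome. Conditioning on a mediator would strip out part of the effect we want; the pooled comparison gives the total causal effect.
Pooled: Variety N 42.5% vs Variety R 67.6%; Variety R is higher overall.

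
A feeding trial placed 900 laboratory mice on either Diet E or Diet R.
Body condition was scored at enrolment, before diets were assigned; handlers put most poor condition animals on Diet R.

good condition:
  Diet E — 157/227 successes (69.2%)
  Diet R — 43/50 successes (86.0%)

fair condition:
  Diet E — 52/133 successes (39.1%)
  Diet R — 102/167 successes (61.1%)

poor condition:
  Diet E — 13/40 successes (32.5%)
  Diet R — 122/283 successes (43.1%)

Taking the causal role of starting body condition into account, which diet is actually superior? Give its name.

Diet R

The starting body condition-specific comparison favours Diet R throughout, but the pooled figures favour Diet E. The question is whether to condition on starting body condition.
Starting body condition differs across diets for reasons unrelated to any effect of the diet itself, and it separately predicts the outcome — a classic confounder. We must compare within starting body condition levels.
Within each level — good condition: 69.2% vs 86.0%; fair condition: 39.1% vs 61.1%; poor condition: 32.5% vs 43.1% — Diet R is higher every time.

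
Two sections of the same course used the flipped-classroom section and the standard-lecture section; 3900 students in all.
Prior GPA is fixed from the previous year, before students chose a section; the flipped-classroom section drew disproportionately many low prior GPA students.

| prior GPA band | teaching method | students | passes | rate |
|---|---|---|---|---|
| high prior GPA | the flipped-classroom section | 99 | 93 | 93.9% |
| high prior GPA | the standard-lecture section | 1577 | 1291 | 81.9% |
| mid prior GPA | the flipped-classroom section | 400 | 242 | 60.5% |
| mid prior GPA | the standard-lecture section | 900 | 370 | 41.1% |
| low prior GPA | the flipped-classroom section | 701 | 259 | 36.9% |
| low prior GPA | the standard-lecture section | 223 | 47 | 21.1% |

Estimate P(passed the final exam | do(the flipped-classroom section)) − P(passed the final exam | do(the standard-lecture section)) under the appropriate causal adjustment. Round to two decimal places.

Prior GPA band is set before the teaching method has any effect — it is not caused by the teaching method — and it independently drives the outcome. That makes it a confounder, so the causal comparison is within prior GPA band levels.
Adjusting over the population distribution of prior GPA band: 0.430·(0.939−0.819) + 0.333·(0.605−0.411) + 0.237·(0.369−0.211) = +0.154.

+0.15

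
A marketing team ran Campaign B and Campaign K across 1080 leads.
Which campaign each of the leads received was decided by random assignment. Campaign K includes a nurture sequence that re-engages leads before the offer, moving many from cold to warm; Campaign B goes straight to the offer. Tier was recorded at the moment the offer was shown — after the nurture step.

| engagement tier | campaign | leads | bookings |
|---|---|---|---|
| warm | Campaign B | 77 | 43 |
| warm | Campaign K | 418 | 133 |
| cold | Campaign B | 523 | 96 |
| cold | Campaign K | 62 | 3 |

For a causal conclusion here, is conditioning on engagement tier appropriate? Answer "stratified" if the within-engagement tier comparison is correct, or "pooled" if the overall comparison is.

Within every engagement tier level Campaign B has the higher rate, yet pooled Campaign K does — Simpson's reversal.
Engagement tier is downstream of the campaign. One should not condition on a consequence of treatment, so the overall rates are the right comparison.
Pooled: Campaign B 23.2% vs Campaign K 28.3%; Campaign K is higher overall.

pooled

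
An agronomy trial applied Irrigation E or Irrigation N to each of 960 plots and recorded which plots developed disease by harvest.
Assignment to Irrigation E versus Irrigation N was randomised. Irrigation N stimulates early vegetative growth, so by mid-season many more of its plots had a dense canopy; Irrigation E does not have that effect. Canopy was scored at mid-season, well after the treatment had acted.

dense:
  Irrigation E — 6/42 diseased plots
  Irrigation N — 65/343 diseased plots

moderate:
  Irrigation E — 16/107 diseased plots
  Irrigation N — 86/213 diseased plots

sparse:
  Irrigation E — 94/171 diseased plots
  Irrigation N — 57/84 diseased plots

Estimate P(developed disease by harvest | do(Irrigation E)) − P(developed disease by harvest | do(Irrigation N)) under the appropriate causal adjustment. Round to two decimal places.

The mid-season canopy-specific comparison favours Irrigation E throughout, but the pooled figures favour Irrigation N. The question is whether to condition on mid-season canopy.
The distribution of mid-season canopy is itself part of what the irrigation does — it is an intermediate outcome. Holding it fixed would remove that part of the effect; the total effect is the pooled difference.
The causal difference is the pooled difference: 0.362 − 0.325 = +0.037.

+0.04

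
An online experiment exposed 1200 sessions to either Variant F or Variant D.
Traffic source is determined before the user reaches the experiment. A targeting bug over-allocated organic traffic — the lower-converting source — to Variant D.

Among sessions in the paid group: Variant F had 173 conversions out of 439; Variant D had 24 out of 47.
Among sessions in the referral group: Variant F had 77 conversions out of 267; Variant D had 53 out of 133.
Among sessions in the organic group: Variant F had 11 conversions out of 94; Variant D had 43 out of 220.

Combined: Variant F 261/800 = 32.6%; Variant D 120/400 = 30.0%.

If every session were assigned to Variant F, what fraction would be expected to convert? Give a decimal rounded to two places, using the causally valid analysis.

0.29

Within every traffic source level Variant D has the higher rate, yet pooled Variant F does — Simpson's reversal.
Traffic source satisfies the back-door criterion: it is not a descendant of the variant, and it blocks the spurious path from variant to outcome. Adjusting for it (i.e., using the within-traffic source rates) gives the causal effect.
Standardising Variant F to the population traffic source mix: 0.405·173/439 + 0.333·77/267 + 0.262·11/94 = 0.286.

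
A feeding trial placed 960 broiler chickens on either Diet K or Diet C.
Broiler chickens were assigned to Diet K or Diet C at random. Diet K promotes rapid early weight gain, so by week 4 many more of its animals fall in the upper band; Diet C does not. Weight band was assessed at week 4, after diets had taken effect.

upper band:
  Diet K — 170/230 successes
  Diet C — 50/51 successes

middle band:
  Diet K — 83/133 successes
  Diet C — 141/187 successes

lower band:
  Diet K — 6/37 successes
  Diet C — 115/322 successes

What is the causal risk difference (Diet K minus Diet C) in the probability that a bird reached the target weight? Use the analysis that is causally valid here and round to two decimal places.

+0.10

Week-4 weight band is downstream of the diet. One should not condition on a consequence of treatment, so the overall rates are the right comparison.
The causal difference is the pooled difference: 0.647 − 0.546 = +0.101.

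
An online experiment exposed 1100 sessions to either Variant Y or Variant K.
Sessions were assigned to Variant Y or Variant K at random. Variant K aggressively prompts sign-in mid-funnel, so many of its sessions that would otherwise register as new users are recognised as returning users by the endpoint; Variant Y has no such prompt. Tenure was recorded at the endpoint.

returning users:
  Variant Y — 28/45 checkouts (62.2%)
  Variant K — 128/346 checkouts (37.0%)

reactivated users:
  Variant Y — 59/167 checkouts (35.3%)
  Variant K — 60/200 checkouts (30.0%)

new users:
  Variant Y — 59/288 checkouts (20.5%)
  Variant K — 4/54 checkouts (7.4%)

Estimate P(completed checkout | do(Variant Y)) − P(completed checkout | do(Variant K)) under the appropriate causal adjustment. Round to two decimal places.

User tenure lies on the pathway variant → user tenure → outcome, so adjusting for it blocks the indirect effect. For the total causal effect of variant, use the unadjusted pooled rates.
The causal difference is the pooled difference: 0.292 − 0.320 = -0.028.

-0.03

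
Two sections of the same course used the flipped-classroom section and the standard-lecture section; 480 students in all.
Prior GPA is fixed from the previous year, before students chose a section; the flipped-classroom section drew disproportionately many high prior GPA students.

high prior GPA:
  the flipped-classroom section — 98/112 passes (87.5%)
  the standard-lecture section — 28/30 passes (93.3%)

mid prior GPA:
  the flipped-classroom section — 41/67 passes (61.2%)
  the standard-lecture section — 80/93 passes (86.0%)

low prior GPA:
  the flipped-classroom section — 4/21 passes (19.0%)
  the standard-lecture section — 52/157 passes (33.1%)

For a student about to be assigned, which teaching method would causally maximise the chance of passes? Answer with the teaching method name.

the standard-lecture section

The prior GPA band-specific comparison favours the standard-lecture section throughout, but the pooled figures favour the flipped-classroom section. The question is whether to condition on prior GPA band.
Nothing the teaching method does changes prior GPA band; the imbalance is an allocation artefact. With prior GPA band also predicting the outcome, the pooled figure is confounded, and the within-stratum comparison is the causal one.
Within each level — high prior GPA: 87.5% vs 93.3%; mid prior GPA: 61.2% vs 86.0%; low prior GPA: 19.0% vs 33.1% — the standard-lecture section is higher every time.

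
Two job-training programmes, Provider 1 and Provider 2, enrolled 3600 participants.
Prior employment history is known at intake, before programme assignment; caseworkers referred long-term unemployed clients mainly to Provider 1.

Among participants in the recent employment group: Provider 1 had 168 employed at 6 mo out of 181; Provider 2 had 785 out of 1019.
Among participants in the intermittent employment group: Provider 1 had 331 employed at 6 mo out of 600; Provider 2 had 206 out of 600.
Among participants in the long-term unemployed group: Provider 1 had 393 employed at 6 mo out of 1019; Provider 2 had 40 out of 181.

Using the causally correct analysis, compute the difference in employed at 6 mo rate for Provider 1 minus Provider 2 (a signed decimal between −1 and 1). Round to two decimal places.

+0.18

Here prior employment history is a common cause — it drives both which programme a case falls under and the outcome. The crude comparison mixes populations; the stratum-specific rates are the causally relevant ones.
Adjusting over the population distribution of prior employment history: 0.333·(0.928−0.770) + 0.333·(0.552−0.343) + 0.333·(0.386−0.221) = +0.177.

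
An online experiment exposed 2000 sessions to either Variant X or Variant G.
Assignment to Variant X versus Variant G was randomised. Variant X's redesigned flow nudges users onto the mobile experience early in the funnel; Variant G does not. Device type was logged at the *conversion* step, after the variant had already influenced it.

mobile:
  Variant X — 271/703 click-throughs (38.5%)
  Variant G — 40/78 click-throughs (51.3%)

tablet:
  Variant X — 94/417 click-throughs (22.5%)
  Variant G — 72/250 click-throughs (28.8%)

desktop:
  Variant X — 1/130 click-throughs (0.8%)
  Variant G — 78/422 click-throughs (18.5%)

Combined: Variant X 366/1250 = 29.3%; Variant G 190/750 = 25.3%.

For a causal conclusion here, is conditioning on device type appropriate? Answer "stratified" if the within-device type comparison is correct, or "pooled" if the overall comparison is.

pooled

Device type here is a post-treatment variable shaped by the variant; conditioning on it would introduce bias rather than remove it. The overall comparison is the causal one.
Pooled: Variant X 29.3% vs Variant G 25.3%; Variant X is higher overall.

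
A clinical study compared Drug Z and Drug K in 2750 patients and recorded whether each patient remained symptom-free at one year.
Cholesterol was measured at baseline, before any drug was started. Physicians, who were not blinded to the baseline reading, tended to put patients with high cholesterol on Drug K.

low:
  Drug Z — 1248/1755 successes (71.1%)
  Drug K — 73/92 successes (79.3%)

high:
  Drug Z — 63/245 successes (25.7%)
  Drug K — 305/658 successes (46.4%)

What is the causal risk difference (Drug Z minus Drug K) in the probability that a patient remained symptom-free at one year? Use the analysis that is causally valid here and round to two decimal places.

Here cholesterol is a common cause — it drives both which drug a case falls under and the outcome. The crude comparison mixes populations; the stratum-specific rates are the causally relevant ones.
Adjusting over the population distribution of cholesterol: 0.672·(0.711−0.793) + 0.328·(0.257−0.464) = -0.123.

-0.12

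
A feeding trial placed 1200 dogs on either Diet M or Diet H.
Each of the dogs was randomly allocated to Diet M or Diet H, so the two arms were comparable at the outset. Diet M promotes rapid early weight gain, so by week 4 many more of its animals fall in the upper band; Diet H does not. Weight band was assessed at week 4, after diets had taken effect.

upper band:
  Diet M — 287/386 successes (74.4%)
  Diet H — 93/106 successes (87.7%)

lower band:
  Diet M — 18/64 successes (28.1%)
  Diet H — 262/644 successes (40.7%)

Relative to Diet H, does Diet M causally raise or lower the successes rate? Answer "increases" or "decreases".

Because the diet influences week-4 weight band, week-4 weight band is a post-treatment mediator, not a confounder. Stratifying on it would bias the estimate; the causal effect is the crude pooled difference.
Pooled: Diet M 67.8% vs Diet H 47.3%; Diet M is higher overall.

increases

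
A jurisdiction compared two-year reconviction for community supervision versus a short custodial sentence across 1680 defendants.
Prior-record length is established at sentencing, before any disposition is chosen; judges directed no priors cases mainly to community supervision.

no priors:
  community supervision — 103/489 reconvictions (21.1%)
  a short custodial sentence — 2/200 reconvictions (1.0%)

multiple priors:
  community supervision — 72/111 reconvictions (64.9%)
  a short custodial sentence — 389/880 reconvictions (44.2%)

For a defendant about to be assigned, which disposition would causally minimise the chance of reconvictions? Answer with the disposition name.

Prior-record length satisfies the back-door criterion: it is not a descendant of the disposition, and it blocks the spurious path from disposition to outcome. Adjusting for it (i.e., using the within-prior-record length rates) gives the causal effect.
Within each level — no priors: 21.1% vs 1.0%; multiple priors: 64.9% vs 44.2% — a short custodial sentence is lower every time.

a short custodial sentence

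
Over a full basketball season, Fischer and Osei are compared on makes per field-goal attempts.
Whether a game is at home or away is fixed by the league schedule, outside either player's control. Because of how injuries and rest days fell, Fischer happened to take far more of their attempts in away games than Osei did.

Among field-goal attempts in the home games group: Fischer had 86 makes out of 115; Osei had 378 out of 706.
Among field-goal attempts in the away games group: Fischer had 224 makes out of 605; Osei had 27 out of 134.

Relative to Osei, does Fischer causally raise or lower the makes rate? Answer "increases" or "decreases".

The imbalance in game venue arose from how field-goal attempts were allocated, not from anything the player did; and game venue independently affects the outcome. The pooled gap is confounded — condition on game venue.
Within each level — home games: 74.8% vs 53.5%; away games: 37.0% vs 20.1% — Fischer is higher every time.

increases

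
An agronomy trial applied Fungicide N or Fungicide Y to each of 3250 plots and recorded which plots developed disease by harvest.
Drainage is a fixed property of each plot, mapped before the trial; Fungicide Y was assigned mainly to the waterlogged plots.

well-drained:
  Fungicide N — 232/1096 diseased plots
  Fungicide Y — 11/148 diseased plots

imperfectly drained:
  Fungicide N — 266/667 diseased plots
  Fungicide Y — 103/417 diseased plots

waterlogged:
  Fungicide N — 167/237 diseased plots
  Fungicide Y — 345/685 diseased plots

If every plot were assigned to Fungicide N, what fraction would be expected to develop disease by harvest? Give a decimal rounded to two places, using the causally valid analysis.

0.41

Fungicide Y is lower inside every field drainage stratum but Fungicide N is lower in aggregate. Whether to stratify depends on how field drainage relates to the fungicide.
Since field drainage is a pre-existing factor (not a product of the fungicide) and it affects the outcome on its own, it is a confounder. The stratified rates, not the pooled rate, identify the causal effect.
Standardising Fungicide N to the population field drainage mix: 0.383·232/1096 + 0.334·266/667 + 0.284·167/237 = 0.414.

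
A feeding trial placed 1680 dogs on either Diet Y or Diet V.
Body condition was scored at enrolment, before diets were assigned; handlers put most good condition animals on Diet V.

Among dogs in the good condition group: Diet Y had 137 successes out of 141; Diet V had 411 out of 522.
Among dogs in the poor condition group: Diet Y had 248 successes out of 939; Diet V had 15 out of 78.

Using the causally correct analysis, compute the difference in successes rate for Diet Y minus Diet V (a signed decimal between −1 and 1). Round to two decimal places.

Diet Y is higher inside every starting body condition stratum but Diet V is higher in aggregate. Whether to stratify depends on how starting body condition relates to the diet.
Starting body condition is set before the diet has any effect — it is not caused by the diet — and it independently drives the outcome. That makes it a confounder, so the causal comparison is within starting body condition levels.
Adjusting over the population distribution of starting body condition: 0.395·(0.972−0.787) + 0.605·(0.264−0.192) = +0.116.

+0.12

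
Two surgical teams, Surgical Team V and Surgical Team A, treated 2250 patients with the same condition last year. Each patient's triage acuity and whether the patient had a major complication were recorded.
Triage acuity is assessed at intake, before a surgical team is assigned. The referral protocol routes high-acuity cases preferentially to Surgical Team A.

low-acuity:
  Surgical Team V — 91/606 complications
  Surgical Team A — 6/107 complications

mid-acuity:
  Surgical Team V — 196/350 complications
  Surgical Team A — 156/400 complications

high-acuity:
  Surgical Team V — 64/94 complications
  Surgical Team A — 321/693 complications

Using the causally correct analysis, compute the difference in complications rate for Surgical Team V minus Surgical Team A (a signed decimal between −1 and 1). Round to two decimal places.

Surgical Team A is lower inside every triage acuity stratum but Surgical Team V is lower in aggregate. Whether to stratify depends on how triage acuity relates to the surgical team.
The imbalance in triage acuity arose from how patients were allocated, not from anything the surgical team did; and triage acuity independently affects the outcome. The pooled gap is confounded — condition on triage acuity.
Adjusting over the population distribution of triage acuity: 0.317·(0.150−0.056) + 0.333·(0.560−0.390) + 0.350·(0.681−0.463) = +0.163.

+0.16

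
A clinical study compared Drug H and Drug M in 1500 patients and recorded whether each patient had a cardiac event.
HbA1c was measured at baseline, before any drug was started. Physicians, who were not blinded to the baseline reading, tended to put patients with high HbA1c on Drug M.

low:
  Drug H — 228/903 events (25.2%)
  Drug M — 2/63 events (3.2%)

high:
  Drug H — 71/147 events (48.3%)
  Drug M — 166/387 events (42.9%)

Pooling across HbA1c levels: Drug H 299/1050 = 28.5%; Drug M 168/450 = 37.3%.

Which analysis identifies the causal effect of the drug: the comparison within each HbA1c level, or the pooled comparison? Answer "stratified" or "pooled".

HbA1c is set before the drug has any effect — it is not caused by the drug — and it independently drives the outcome. That makes it a confounder, so the causal comparison is within HbA1c levels.
Within each level — low: 25.2% vs 3.2%; high: 48.3% vs 42.9% — Drug M is lower every time.

stratified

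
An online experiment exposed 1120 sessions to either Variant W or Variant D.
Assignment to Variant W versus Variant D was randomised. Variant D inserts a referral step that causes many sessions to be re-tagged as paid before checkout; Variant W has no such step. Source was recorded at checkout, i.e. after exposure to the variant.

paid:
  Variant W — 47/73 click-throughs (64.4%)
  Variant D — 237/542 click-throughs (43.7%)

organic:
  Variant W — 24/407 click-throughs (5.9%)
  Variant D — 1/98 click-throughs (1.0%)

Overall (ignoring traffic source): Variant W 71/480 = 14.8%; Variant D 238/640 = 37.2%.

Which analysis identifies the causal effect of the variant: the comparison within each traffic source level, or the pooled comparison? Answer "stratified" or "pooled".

The traffic source-specific comparison favours Variant W throughout, but the pooled figures favour Variant D. The question is whether to condition on traffic source.
Traffic source lies on the pathway variant → traffic source → outcome, so adjusting for it blocks the indirect effect. For the total causal effect of variant, use the unadjusted pooled rates.
Pooled: Variant W 14.8% vs Variant D 37.2%; Variant D is higher overall.

pooled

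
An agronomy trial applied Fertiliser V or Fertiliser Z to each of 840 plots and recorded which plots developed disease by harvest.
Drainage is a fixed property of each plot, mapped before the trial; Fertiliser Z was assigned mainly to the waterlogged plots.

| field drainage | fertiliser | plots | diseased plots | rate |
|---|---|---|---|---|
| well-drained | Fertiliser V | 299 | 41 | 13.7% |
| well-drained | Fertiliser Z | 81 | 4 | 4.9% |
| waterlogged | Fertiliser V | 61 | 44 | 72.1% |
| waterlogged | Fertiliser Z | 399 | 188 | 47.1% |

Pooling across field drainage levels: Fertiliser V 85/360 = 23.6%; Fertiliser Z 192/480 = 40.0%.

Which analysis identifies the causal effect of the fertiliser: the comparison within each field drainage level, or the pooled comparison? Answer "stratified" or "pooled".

Within every field drainage level Fertiliser Z has the lower rate, yet pooled Fertiliser V does — Simpson's reversal.
Since field drainage is a pre-existing factor (not a product of the fertiliser) and it affects the outcome on its own, it is a confounder. The stratified rates, not the pooled rate, identify the causal effect.
Within each level — well-drained: 13.7% vs 4.9%; waterlogged: 72.1% vs 47.1% — Fertiliser Z is lower every time.

stratified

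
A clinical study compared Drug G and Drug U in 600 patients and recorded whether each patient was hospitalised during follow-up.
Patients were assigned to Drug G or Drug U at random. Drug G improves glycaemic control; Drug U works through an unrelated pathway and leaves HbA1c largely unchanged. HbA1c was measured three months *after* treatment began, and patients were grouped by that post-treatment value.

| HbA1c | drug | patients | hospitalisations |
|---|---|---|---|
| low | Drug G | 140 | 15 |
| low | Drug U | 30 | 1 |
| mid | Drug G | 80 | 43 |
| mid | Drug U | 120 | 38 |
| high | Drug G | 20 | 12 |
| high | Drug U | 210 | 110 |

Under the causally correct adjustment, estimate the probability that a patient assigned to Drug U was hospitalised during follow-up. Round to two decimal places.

Stratifying would compare drugs among patients the drugs themselves sorted into HbA1c groups — a form of selection on an intermediate. The unconditioned pooled rates give the total causal effect.
So P(outcome | do(Drug U)) is just the pooled rate for Drug U: 149/360 = 0.414.

0.41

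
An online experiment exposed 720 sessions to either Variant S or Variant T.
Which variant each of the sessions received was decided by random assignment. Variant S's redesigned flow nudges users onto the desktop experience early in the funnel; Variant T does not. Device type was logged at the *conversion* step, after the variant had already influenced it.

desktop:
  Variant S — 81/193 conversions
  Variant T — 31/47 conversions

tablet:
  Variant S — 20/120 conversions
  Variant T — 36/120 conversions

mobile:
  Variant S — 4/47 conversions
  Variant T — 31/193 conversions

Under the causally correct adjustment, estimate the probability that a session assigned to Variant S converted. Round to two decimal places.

0.29

Device type here is a post-treatment variable shaped by the variant; conditioning on it would introduce bias rather than remove it. The overall comparison is the causal one.
So P(outcome | do(Variant S)) is just the pooled rate for Variant S: 105/360 = 0.292.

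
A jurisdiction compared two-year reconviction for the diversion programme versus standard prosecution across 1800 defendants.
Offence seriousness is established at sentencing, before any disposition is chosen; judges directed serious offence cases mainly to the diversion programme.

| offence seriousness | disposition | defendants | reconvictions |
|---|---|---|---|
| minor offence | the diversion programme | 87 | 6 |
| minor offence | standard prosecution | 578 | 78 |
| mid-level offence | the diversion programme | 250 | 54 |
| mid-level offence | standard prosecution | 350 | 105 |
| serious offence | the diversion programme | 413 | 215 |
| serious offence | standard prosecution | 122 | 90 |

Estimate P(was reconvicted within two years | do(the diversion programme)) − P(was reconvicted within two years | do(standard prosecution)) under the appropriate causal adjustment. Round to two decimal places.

-0.12

the diversion programme is lower inside every offence seriousness stratum but standard prosecution is lower in aggregate. Whether to stratify depends on how offence seriousness relates to the disposition.
The imbalance in offence seriousness arose from how defendants were allocated, not from anything the disposition did; and offence seriousness independently affects the outcome. The pooled gap is confounded — condition on offence seriousness.
Adjusting over the population distribution of offence seriousness: 0.369·(0.069−0.135) + 0.333·(0.216−0.300) + 0.297·(0.521−0.738) = -0.117.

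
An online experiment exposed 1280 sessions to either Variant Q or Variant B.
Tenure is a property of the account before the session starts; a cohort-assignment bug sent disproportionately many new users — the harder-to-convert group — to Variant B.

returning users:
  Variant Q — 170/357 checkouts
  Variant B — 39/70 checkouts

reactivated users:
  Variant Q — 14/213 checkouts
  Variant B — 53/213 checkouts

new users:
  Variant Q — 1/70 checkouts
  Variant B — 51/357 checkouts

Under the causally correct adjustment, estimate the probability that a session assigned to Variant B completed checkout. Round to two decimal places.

Within every user tenure level Variant B has the higher rate, yet pooled Variant Q does — Simpson's reversal.
Here user tenure is a common cause — it drives both which variant a case falls under and the outcome. The crude comparison mixes populations; the stratum-specific rates are the causally relevant ones.
Standardising Variant B to the population user tenure mix: 0.334·39/70 + 0.333·53/213 + 0.334·51/357 = 0.316.

0.32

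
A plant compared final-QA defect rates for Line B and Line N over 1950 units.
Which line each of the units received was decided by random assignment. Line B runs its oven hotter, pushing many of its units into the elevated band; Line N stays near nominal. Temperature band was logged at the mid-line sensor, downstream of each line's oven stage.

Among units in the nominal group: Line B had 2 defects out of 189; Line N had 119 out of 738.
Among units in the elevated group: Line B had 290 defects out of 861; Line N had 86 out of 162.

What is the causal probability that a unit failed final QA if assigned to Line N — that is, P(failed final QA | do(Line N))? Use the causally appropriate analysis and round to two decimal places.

0.23

In-process temperature band is downstream of the line. One should not condition on a consequence of treatment, so the overall rates are the right comparison.
So P(outcome | do(Line N)) is just the pooled rate for Line N: 205/900 = 0.228.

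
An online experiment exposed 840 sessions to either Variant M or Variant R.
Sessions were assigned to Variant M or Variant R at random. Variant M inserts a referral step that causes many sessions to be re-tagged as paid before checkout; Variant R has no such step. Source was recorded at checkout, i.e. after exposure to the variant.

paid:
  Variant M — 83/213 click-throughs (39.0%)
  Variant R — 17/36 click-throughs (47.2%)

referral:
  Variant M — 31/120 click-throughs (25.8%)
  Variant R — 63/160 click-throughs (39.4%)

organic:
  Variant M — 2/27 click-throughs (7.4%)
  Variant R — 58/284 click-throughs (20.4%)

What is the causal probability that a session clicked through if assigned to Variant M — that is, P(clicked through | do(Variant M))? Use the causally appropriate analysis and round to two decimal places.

The stratified and pooled comparisons disagree (Variant R wins within each traffic source; Variant M wins overall), so the answer turns on the causal role of traffic source.
The distribution of traffic source is itself part of what the variant does — it is an intermediate outcome. Holding it fixed would remove that part of the effect; the total effect is the pooled difference.
So P(outcome | do(Variant M)) is just the pooled rate for Variant M: 116/360 = 0.322.

0.32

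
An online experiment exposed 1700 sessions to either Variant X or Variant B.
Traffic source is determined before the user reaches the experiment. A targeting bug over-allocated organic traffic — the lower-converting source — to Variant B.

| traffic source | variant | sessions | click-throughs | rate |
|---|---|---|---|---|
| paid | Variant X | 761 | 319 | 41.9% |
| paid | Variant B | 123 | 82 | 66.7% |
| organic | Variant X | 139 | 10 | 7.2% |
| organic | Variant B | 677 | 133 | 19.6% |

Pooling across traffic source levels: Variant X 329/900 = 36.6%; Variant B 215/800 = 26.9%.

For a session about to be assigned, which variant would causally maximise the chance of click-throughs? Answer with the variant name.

Traffic source satisfies the back-door criterion: it is not a descendant of the variant, and it blocks the spurious path from variant to outcome. Adjusting for it (i.e., using the within-traffic source rates) gives the causal effect.
Within each level — paid: 41.9% vs 66.7%; organic: 7.2% vs 19.6% — Variant B is higher every time.

Variant B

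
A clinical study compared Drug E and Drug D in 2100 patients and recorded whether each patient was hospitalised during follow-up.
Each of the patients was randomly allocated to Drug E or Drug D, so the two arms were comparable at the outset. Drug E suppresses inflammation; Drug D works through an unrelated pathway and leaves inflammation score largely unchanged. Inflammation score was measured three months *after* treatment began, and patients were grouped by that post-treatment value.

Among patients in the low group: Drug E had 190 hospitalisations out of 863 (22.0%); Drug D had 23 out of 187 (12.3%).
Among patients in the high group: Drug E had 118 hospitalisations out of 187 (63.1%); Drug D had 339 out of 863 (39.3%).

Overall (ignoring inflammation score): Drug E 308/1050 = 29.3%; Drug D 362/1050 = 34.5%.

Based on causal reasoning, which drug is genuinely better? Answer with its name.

Drug E

Drug D is lower inside every inflammation score stratum but Drug E is lower in aggregate. Whether to stratify depends on how inflammation score relates to the drug.
Because the drug influences inflammation score, inflammation score is a post-treatment mediator, not a confounder. Stratifying on it would bias the estimate; the causal effect is the crude pooled difference.
Pooled: Drug E 29.3% vs Drug D 34.5%; Drug E is lower overall.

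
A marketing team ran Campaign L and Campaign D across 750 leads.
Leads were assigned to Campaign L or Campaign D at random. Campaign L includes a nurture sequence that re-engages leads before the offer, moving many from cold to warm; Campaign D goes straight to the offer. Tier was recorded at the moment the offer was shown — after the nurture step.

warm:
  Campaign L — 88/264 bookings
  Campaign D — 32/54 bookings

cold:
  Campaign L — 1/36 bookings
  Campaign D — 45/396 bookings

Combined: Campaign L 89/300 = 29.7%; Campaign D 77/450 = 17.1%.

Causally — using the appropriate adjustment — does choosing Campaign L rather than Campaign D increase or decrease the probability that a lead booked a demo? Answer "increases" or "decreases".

increases

The stratified and pooled comparisons disagree (Campaign D wins within each engagement tier; Campaign L wins overall), so the answer turns on the causal role of engagement tier.
Engagement tier is recorded after the campaign and is itself shifted by it — it sits on the causal path from campaign to outcome. Conditioning on a mediator would strip out part of the effect we want; the pooled comparison gives the total causal effect.
Pooled: Campaign L 29.7% vs Campaign D 17.1%; Campaign L is higher overall.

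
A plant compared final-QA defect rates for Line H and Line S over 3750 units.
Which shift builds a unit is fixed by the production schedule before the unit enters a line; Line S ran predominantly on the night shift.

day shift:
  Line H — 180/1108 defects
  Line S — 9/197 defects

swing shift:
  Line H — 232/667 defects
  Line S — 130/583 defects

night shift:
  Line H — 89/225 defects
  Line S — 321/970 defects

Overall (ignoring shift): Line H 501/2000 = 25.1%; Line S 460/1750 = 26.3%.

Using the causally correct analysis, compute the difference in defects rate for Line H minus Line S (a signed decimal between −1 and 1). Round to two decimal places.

Here shift is a common cause — it drives both which line a case falls under and the outcome. The crude comparison mixes populations; the stratum-specific rates are the causally relevant ones.
Adjusting over the population distribution of shift: 0.348·(0.162−0.046) + 0.333·(0.348−0.223) + 0.319·(0.396−0.331) = +0.103.

+0.10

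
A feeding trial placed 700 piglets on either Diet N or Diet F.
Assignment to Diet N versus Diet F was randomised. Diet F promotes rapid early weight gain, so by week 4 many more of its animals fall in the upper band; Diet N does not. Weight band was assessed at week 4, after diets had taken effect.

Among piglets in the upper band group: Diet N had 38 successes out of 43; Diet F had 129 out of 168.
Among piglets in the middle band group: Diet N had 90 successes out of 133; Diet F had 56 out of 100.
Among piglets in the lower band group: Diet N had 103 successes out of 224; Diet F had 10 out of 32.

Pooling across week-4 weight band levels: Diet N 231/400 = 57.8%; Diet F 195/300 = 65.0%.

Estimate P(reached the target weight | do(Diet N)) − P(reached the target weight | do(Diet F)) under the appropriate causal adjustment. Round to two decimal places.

-0.07

Because the diet influences week-4 weight band, week-4 weight band is a post-treatment mediator, not a confounder. Stratifying on it would bias the estimate; the causal effect is the crude pooled difference.
The causal difference is the pooled difference: 0.578 − 0.650 = -0.072.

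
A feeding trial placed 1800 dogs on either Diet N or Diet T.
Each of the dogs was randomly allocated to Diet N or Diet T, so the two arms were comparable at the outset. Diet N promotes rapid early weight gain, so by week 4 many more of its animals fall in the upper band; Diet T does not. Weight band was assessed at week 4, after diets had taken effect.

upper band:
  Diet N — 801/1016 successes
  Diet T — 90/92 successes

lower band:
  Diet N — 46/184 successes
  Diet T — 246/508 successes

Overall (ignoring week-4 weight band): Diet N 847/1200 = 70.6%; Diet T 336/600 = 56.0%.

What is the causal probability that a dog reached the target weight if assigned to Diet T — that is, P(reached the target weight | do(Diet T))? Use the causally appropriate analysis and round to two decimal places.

Within every week-4 weight band level Diet T has the higher rate, yet pooled Diet N does — Simpson's reversal.
Stratifying would compare diets among dogs the diets themselves sorted into week-4 weight band groups — a form of selection on an intermediate. The unconditioned pooled rates give the total causal effect.
So P(outcome | do(Diet T)) is just the pooled rate for Diet T: 336/600 = 0.560.

0.56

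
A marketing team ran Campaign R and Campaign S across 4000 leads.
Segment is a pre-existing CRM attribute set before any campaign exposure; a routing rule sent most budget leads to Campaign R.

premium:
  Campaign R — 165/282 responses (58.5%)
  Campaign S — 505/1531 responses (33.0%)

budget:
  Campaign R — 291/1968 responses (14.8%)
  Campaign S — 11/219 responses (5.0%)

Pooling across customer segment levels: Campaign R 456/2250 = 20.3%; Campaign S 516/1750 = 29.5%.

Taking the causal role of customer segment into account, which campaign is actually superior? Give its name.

The customer segment-specific comparison favours Campaign R throughout, but the pooled figures favour Campaign S. The question is whether to condition on customer segment.
Customer segment is set before the campaign has any effect — it is not caused by the campaign — and it independently drives the outcome. That makes it a confounder, so the causal comparison is within customer segment levels.
Within each level — premium: 58.5% vs 33.0%; budget: 14.8% vs 5.0% — Campaign R is higher every time.

Campaign R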